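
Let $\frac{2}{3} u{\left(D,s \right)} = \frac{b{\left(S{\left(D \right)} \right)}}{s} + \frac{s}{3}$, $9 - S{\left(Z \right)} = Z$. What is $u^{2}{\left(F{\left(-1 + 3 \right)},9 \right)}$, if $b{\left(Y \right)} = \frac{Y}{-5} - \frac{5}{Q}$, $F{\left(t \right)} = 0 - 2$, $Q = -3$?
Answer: $\frac{157609}{8100} \approx 19.458$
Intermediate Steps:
$F{\left(t \right)} = -2$
$S{\left(Z \right)} = 9 - Z$
$b{\left(Y \right)} = \frac{5}{3} - \frac{Y}{5}$ ($b{\left(Y \right)} = \frac{Y}{-5} - \frac{5}{-3} = Y \left(- \frac{1}{5}\right) - - \frac{5}{3} = - \frac{Y}{5} + \frac{5}{3} = \frac{5}{3} - \frac{Y}{5}$)
$u{\left(D,s \right)} = \frac{s}{2} + \frac{3 \left(- \frac{2}{15} + \frac{D}{5}\right)}{2 s}$ ($u{\left(D,s \right)} = \frac{3 \left(\frac{\frac{5}{3} - \frac{9 - D}{5}}{s} + \frac{s}{3}\right)}{2} = \frac{3 \left(\frac{\frac{5}{3} + \left(- \frac{9}{5} + \frac{D}{5}\right)}{s} + s \frac{1}{3}\right)}{2} = \frac{3 \left(\frac{- \frac{2}{15} + \frac{D}{5}}{s} + \frac{s}{3}\right)}{2} = \frac{3 \left(\frac{s}{3} + \frac{- \frac{2}{15} + \frac{D}{5}}{s}\right)}{2} = \frac{s}{2} + \frac{3 \left(- \frac{2}{15} + \frac{D}{5}\right)}{2 s}$)
$u^{2}{\left(F{\left(-1 + 3 \right)},9 \right)} = \left(\frac{-2 + 3 \left(-2\right) + 5 \cdot 9^{2}}{10 \cdot 9}\right)^{2} = \left(\frac{1}{10} \cdot \frac{1}{9} \left(-2 - 6 + 5 \cdot 81\right)\right)^{2} = \left(\frac{1}{10} \cdot \frac{1}{9} \left(-2 - 6 + 405\right)\right)^{2} = \left(\frac{1}{10} \cdot \frac{1}{9} \cdot 397\right)^{2} = \left(\frac{397}{90}\right)^{2} = \frac{157609}{8100}$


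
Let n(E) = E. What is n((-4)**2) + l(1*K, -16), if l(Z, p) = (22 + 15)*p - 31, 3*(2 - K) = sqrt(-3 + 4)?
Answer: -607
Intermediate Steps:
K = 5/3 (K = 2 - sqrt(-3 + 4)/3 = 2 - sqrt(1)/3 = 2 - 1/3*1 = 2 - 1/3 = 5/3 ≈ 1.6667)
l(Z, p) = -31 + 37*p (l(Z, p) = 37*p - 31 = -31 + 37*p)
n((-4)**2) + l(1*K, -16) = (-4)**2 + (-31 + 37*(-16)) = 16 + (-31 - 592) = 16 - 623 = -607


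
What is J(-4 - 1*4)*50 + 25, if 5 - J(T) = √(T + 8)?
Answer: 275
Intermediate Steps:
J(T) = 5 - √(8 + T) (J(T) = 5 - √(T + 8) = 5 - √(8 + T))
J(-4 - 1*4)*50 + 25 = (5 - √(8 + (-4 - 1*4)))*50 + 25 = (5 - √(8 + (-4 - 4)))*50 + 25 = (5 - √(8 - 8))*50 + 25 = (5 - √0)*50 + 25 = (5 - 1*0)*50 + 25 = (5 + 0)*50 + 25 = 5*50 + 25 = 250 + 25 = 275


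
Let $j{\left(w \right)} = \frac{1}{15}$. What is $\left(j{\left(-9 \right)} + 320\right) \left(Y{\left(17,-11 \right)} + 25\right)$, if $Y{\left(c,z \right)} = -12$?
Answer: $\frac{62413}{15} \approx 4160.9$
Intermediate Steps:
$j{\left(w \right)} = \frac{1}{15}$
$\left(j{\left(-9 \right)} + 320\right) \left(Y{\left(17,-11 \right)} + 25\right) = \left(\frac{1}{15} + 320\right) \left(-12 + 25\right) = \frac{4801}{15} \cdot 13 = \frac{62413}{15}$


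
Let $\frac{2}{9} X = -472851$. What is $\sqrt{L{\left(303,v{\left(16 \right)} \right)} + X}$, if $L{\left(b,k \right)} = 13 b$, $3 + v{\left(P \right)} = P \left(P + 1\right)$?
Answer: $\frac{i \sqrt{8495562}}{2} \approx 1457.4 i$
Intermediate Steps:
$v{\left(P \right)} = -3 + P \left(1 + P\right)$ ($v{\left(P \right)} = -3 + P \left(P + 1\right) = -3 + P \left(1 + P\right)$)
$X = - \frac{4255659}{2}$ ($X = \frac{9}{2} \left(-472851\right) = - \frac{4255659}{2} \approx -2.1278 \cdot 10^{6}$)
$\sqrt{L{\left(303,v{\left(16 \right)} \right)} + X} = \sqrt{13 \cdot 303 - \frac{4255659}{2}} = \sqrt{3939 - \frac{4255659}{2}} = \sqrt{- \frac{4247781}{2}} = \frac{i \sqrt{8495562}}{2}$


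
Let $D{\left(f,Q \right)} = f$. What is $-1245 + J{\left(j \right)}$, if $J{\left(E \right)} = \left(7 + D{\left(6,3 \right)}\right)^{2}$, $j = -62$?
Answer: $-1076$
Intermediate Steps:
$J{\left(E \right)} = 169$ ($J{\left(E \right)} = \left(7 + 6\right)^{2} = 13^{2} = 169$)
$-1245 + J{\left(j \right)} = -1245 + 169 = -1076$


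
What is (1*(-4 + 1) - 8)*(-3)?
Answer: 33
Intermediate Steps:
(1*(-4 + 1) - 8)*(-3) = (1*(-3) - 8)*(-3) = (-3 - 8)*(-3) = -11*(-3) = 33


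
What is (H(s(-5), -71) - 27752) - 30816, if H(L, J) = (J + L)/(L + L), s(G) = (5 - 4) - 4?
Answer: -175667/3 ≈ -58556.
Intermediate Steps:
s(G) = -3 (s(G) = 1 - 4 = -3)
H(L, J) = (J + L)/(2*L) (H(L, J) = (J + L)/((2*L)) = (J + L)*(1/(2*L)) = (J + L)/(2*L))
(H(s(-5), -71) - 27752) - 30816 = ((½)*(-71 - 3)/(-3) - 27752) - 30816 = ((½)*(-⅓)*(-74) - 27752) - 30816 = (37/3 - 27752) - 30816 = -83219/3 - 30816 = -175667/3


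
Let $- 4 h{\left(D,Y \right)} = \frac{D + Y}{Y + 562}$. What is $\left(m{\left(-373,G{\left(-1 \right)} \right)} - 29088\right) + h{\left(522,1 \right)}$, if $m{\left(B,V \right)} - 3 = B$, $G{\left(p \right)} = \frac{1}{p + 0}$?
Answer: $- \frac{66339939}{2252} \approx -29458.0$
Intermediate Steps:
$G{\left(p \right)} = \frac{1}{p}$
$h{\left(D,Y \right)} = - \frac{D + Y}{4 \left(562 + Y\right)}$ ($h{\left(D,Y \right)} = - \frac{\left(D + Y\right) \frac{1}{Y + 562}}{4} = - \frac{\left(D + Y\right) \frac{1}{562 + Y}}{4} = - \frac{\frac{1}{562 + Y} \left(D + Y\right)}{4} = - \frac{D + Y}{4 \left(562 + Y\right)}$)
$m{\left(B,V \right)} = 3 + B$
$\left(m{\left(-373,G{\left(-1 \right)} \right)} - 29088\right) + h{\left(522,1 \right)} = \left(\left(3 - 373\right) - 29088\right) + \frac{\left(-1\right) 522 - 1}{4 \left(562 + 1\right)} = \left(-370 - 29088\right) + \frac{-522 - 1}{4 \cdot 563} = -29458 + \frac{1}{4} \cdot \frac{1}{563} \left(-523\right) = -29458 - \frac{523}{2252} = - \frac{66339939}{2252}$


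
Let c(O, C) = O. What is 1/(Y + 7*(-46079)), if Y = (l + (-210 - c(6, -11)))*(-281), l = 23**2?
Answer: -1/410506 ≈ -2.4360e-6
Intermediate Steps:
l = 529
Y = -87953 (Y = (529 + (-210 - 1*6))*(-281) = (529 + (-210 - 6))*(-281) = (529 - 216)*(-281) = 313*(-281) = -87953)
1/(Y + 7*(-46079)) = 1/(-87953 + 7*(-46079)) = 1/(-87953 - 322553) = 1/(-410506) = -1/410506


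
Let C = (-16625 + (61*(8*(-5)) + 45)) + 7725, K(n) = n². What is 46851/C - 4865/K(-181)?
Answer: -529945262/123345165 ≈ -4.2964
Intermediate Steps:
C = -11295 (C = (-16625 + (61*(-40) + 45)) + 7725 = (-16625 + (-2440 + 45)) + 7725 = (-16625 - 2395) + 7725 = -19020 + 7725 = -11295)
46851/C - 4865/K(-181) = 46851/(-11295) - 4865/((-181)²) = 46851*(-1/11295) - 4865/32761 = -15617/3765 - 4865*1/32761 = -15617/3765 - 4865/32761 = -529945262/123345165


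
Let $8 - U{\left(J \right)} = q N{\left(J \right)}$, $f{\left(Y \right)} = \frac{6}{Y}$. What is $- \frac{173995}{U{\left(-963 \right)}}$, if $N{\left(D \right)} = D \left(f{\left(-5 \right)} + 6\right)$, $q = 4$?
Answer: $- \frac{869975}{92488} \approx -9.4064$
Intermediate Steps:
$N{\left(D \right)} = \frac{24 D}{5}$ ($N{\left(D \right)} = D \left(\frac{6}{-5} + 6\right) = D \left(6 \left(- \frac{1}{5}\right) + 6\right) = D \left(- \frac{6}{5} + 6\right) = D \frac{24}{5} = \frac{24 D}{5}$)
$U{\left(J \right)} = 8 - \frac{96 J}{5}$ ($U{\left(J \right)} = 8 - 4 \frac{24 J}{5} = 8 - \frac{96 J}{5}$)
$- \frac{173995}{U{\left(-963 \right)}} = - \frac{173995}{8 - - \frac{92448}{5}} = - \frac{173995}{8 + \frac{92448}{5}} = - \frac{173995}{\frac{92488}{5}} = \left(-173995\right) \frac{5}{92488} = - \frac{869975}{92488}$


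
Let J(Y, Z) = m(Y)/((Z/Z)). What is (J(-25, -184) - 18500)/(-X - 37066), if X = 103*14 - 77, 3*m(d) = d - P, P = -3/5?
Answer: 277622/576465 ≈ 0.48159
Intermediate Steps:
P = -⅗ (P = -3*⅕ = -⅗ ≈ -0.60000)
m(d) = ⅕ + d/3 (m(d) = (d - 1*(-⅗))/3 = (d + ⅗)/3 = (⅗ + d)/3 = ⅕ + d/3)
J(Y, Z) = ⅕ + Y/3 (J(Y, Z) = (⅕ + Y/3)/((Z/Z)) = (⅕ + Y/3)/1 = (⅕ + Y/3)*1 = ⅕ + Y/3)
X = 1365 (X = 1442 - 77 = 1365)
(J(-25, -184) - 18500)/(-X - 37066) = ((⅕ + (⅓)*(-25)) - 18500)/(-1*1365 - 37066) = ((⅕ - 25/3) - 18500)/(-1365 - 37066) = (-122/15 - 18500)/(-38431) = -277622/15*(-1/38431) = 277622/576465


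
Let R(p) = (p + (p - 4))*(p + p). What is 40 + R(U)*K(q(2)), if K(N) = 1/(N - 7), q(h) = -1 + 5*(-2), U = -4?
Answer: 104/3 ≈ 34.667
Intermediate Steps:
R(p) = 2*p*(-4 + 2*p) (R(p) = (p + (-4 + p))*(2*p) = (-4 + 2*p)*(2*p) = 2*p*(-4 + 2*p))
q(h) = -11 (q(h) = -1 - 10 = -11)
K(N) = 1/(-7 + N)
40 + R(U)*K(q(2)) = 40 + (4*(-4)*(-2 - 4))/(-7 - 11) = 40 + (4*(-4)*(-6))/(-18) = 40 + 96*(-1/18) = 40 - 16/3 = 104/3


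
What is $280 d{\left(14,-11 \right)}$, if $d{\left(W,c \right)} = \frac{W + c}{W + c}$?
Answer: $280$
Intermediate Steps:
$d{\left(W,c \right)} = 1$
$280 d{\left(14,-11 \right)} = 280 \cdot 1 = 280$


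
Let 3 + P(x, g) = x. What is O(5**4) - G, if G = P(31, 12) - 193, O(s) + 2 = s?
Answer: 788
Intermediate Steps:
P(x, g) = -3 + x
O(s) = -2 + s
G = -165 (G = (-3 + 31) - 193 = 28 - 193 = -165)
O(5**4) - G = (-2 + 5**4) - 1*(-165) = (-2 + 625) + 165 = 623 + 165 = 788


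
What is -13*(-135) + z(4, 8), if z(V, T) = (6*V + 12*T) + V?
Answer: 1879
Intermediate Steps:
z(V, T) = 7*V + 12*T
-13*(-135) + z(4, 8) = -13*(-135) + (7*4 + 12*8) = 1755 + (28 + 96) = 1755 + 124 = 1879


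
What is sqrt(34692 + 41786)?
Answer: sqrt(76478) ≈ 276.55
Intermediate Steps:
sqrt(34692 + 41786) = sqrt(76478)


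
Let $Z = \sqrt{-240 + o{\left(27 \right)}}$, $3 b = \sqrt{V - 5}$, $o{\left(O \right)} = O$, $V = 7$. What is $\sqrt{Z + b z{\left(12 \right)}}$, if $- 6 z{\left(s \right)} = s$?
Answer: $\frac{\sqrt{- 6 \sqrt{2} + 9 i \sqrt{213}}}{3} \approx 2.6155 + 2.79 i$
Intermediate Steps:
$z{\left(s \right)} = - \frac{s}{6}$
$b = \frac{\sqrt{2}}{3}$ ($b = \frac{\sqrt{7 - 5}}{3} = \frac{\sqrt{2}}{3} \approx 0.4714$)
$Z = i \sqrt{213}$ ($Z = \sqrt{-240 + 27} = \sqrt{-213} = i \sqrt{213} \approx 14.595 i$)
$\sqrt{Z + b z{\left(12 \right)}} = \sqrt{i \sqrt{213} + \frac{\sqrt{2}}{3} \left(\left(- \frac{1}{6}\right) 12\right)} = \sqrt{i \sqrt{213} + \frac{\sqrt{2}}{3} \left(-2\right)} = \sqrt{i \sqrt{213} - \frac{2 \sqrt{2}}{3}} = \sqrt{- \frac{2 \sqrt{2}}{3} + i \sqrt{213}}$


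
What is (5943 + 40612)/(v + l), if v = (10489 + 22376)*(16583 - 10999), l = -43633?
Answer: 46555/183474527 ≈ 0.00025374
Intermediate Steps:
v = 183518160 (v = 32865*5584 = 183518160)
(5943 + 40612)/(v + l) = (5943 + 40612)/(183518160 - 43633) = 46555/183474527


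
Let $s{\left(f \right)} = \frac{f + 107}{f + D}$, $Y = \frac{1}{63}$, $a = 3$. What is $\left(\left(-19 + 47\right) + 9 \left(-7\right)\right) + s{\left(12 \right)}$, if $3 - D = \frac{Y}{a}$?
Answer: $- \frac{76699}{2834} \approx -27.064$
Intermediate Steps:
$Y = \frac{1}{63} \approx 0.015873$
$D = \frac{566}{189}$ ($D = 3 - \frac{1}{63 \cdot 3} = 3 - \frac{1}{63} \cdot \frac{1}{3} = 3 - \frac{1}{189} = \frac{566}{189} \approx 2.9947$)
$s{\left(f \right)} = \frac{107 + f}{\frac{566}{189} + f}$ ($s{\left(f \right)} = \frac{f + 107}{f + \frac{566}{189}} = \frac{107 + f}{\frac{566}{189} + f}$)
$\left(\left(-19 + 47\right) + 9 \left(-7\right)\right) + s{\left(12 \right)} = \left(\left(-19 + 47\right) + 9 \left(-7\right)\right) + \frac{189 \left(107 + 12\right)}{566 + 189 \cdot 12} = \left(28 - 63\right) + 189 \frac{1}{566 + 2268} \cdot 119 = -35 + 189 \cdot \frac{1}{2834} \cdot 119 = -35 + \frac{22491}{2834} = - \frac{76699}{2834}$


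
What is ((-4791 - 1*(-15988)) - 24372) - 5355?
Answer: -18530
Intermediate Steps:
((-4791 - 1*(-15988)) - 24372) - 5355 = ((-4791 + 15988) - 24372) - 5355 = (11197 - 24372) - 5355 = -13175 - 5355 = -18530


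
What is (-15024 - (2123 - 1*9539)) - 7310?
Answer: -14918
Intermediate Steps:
(-15024 - (2123 - 1*9539)) - 7310 = (-15024 - (2123 - 9539)) - 7310 = (-15024 - 1*(-7416)) - 7310 = (-15024 + 7416) - 7310 = -7608 - 7310 = -14918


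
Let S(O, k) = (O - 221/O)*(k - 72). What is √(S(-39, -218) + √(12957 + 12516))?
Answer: √(87000 + 9*√25473)/3 ≈ 99.128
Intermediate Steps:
S(O, k) = (-72 + k)*(O - 221/O) (S(O, k) = (O - 221/O)*(-72 + k) = (-72 + k)*(O - 221/O))
√(S(-39, -218) + √(12957 + 12516)) = √((15912 - 221*(-218) + (-39)²*(-72 - 218))/(-39) + √(12957 + 12516)) = √(-(15912 + 48178 + 1521*(-290))/39 + √25473) = √(-(15912 + 48178 - 441090)/39 + √25473) = √(-1/39*(-377000) + √25473) = √(29000/3 + √25473)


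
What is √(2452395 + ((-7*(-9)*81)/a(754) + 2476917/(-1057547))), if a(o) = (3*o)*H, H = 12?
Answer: √6237234591214868875690446/1594780876 ≈ 1566.0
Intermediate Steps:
a(o) = 36*o (a(o) = (3*o)*12 = 36*o)
√(2452395 + ((-7*(-9)*81)/a(754) + 2476917/(-1057547))) = √(2452395 + ((-7*(-9)*81)/((36*754)) + 2476917/(-1057547))) = √(2452395 + ((63*81)/27144 + 2476917*(-1/1057547))) = √(2452395 + (5103*(1/27144) - 2476917/1057547)) = √(2452395 + (567/3016 - 2476917/1057547)) = √(2452395 - 6870752523/3189561752) = √(7822058422043517/3189561752) = √6237234591214868875690446/1594780876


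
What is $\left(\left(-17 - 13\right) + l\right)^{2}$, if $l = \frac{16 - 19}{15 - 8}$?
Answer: $\frac{45369}{49} \approx 925.9$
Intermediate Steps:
$l = - \frac{3}{7} \approx -0.42857$
$\left(\left(-17 - 13\right) + l\right)^{2} = \left(\left(-17 - 13\right) - \frac{3}{7}\right)^{2} = \left(-30 - \frac{3}{7}\right)^{2} = \left(- \frac{213}{7}\right)^{2} = \frac{45369}{49}$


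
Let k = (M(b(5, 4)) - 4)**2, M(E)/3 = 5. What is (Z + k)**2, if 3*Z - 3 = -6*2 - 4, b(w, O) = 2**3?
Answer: 122500/9 ≈ 13611.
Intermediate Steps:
b(w, O) = 8
M(E) = 15 (M(E) = 3*5 = 15)
Z = -13/3 (Z = 1 + (-6*2 - 4)/3 = 1 + (-12 - 4)/3 = 1 + (1/3)*(-16) = 1 - 16/3 = -13/3 ≈ -4.3333)
k = 121 (k = (15 - 4)**2 = 11**2 = 121)
(Z + k)**2 = (-13/3 + 121)**2 = (350/3)**2 = 122500/9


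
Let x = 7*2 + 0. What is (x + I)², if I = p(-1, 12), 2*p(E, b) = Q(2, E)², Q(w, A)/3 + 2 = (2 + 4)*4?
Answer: 4804864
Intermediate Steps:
x = 14 (x = 14 + 0 = 14)
Q(w, A) = 66 (Q(w, A) = -6 + 3*((2 + 4)*4) = -6 + 3*(6*4) = -6 + 3*24 = -6 + 72 = 66)
p(E, b) = 2178 (p(E, b) = (½)*66² = (½)*4356 = 2178)
I = 2178
(x + I)² = (14 + 2178)² = 2192² = 4804864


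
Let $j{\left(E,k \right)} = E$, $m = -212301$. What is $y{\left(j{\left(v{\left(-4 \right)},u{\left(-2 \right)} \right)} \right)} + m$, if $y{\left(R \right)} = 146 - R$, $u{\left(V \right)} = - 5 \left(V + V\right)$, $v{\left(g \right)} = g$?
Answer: $-212151$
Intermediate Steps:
$u{\left(V \right)} = - 10 V$ ($u{\left(V \right)} = - 5 \cdot 2 V = - 10 V$)
$y{\left(j{\left(v{\left(-4 \right)},u{\left(-2 \right)} \right)} \right)} + m = \left(146 - -4\right) - 212301 = \left(146 + 4\right) - 212301 = 150 - 212301 = -212151$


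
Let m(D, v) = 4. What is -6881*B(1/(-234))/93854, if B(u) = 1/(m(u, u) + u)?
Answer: -805077/43876745 ≈ -0.018349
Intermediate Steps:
B(u) = 1/(4 + u)
-6881*B(1/(-234))/93854 = -6881*1/(93854*(4 + 1/(-234))) = -6881*1/(93854*(4 - 1/234)) = -6881/(93854/(1/(935/234))) = -6881/(93854/(234/935)) = -6881/(93854*(935/234)) = -6881/43876745/117 = -6881*117/43876745 = -805077/43876745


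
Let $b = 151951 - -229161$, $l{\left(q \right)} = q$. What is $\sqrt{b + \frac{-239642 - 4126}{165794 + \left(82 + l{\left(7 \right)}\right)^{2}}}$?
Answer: $\frac{4 \sqrt{79866228010445}}{57905} \approx 617.34$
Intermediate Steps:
$b = 381112$ ($b = 151951 + 229161 = 381112$)
$\sqrt{b + \frac{-239642 - 4126}{165794 + \left(82 + l{\left(7 \right)}\right)^{2}}} = \sqrt{381112 + \frac{-239642 - 4126}{165794 + \left(82 + 7\right)^{2}}} = \sqrt{381112 - \frac{243768}{165794 + 89^{2}}} = \sqrt{381112 - \frac{243768}{165794 + 7921}} = \sqrt{381112 - \frac{243768}{173715}} = \sqrt{381112 - \frac{81256}{57905}} = \sqrt{\frac{22068209104}{57905}} = \frac{4 \sqrt{79866228010445}}{57905}$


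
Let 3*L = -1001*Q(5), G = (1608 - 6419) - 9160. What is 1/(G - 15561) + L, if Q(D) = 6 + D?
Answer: -108392285/29532 ≈ -3670.3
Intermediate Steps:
G = -13971 (G = -4811 - 9160 = -13971)
L = -11011/3 (L = (-1001*(6 + 5))/3 = (-1001*11)/3 = (⅓)*(-11011) = -11011/3 ≈ -3670.3)
1/(G - 15561) + L = 1/(-13971 - 15561) - 11011/3 = 1/(-29532) - 11011/3 = -1/29532 - 11011/3 = -108392285/29532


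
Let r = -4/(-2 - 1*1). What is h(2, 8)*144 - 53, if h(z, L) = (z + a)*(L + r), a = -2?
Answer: -53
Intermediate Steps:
r = 4/3 (r = -4/(-2 - 1) = -4/(-3) = -4*(-⅓) = 4/3 ≈ 1.3333)
h(z, L) = (-2 + z)*(4/3 + L) (h(z, L) = (z - 2)*(L + 4/3) = (-2 + z)*(4/3 + L))
h(2, 8)*144 - 53 = (-8/3 - 2*8 + (4/3)*2 + 8*2)*144 - 53 = (-8/3 - 16 + 8/3 + 16)*144 - 53 = 0*144 - 53 = 0 - 53 = -53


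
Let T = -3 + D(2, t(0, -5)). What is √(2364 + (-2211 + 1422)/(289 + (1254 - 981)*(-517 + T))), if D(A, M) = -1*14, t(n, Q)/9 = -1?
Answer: 3*√6611411077/5017 ≈ 48.621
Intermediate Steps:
t(n, Q) = -9 (t(n, Q) = 9*(-1) = -9)
D(A, M) = -14
T = -17 (T = -3 - 14 = -17)
√(2364 + (-2211 + 1422)/(289 + (1254 - 981)*(-517 + T))) = √(2364 + (-2211 + 1422)/(289 + (1254 - 981)*(-517 - 17))) = √(2364 - 789/(289 + 273*(-534))) = √(2364 - 789/(289 - 145782)) = √(2364 - 789/(-145493)) = √(2364 - 789*(-1/145493)) = √(2364 + 789/145493) = √(343946241/145493) = 3*√6611411077/5017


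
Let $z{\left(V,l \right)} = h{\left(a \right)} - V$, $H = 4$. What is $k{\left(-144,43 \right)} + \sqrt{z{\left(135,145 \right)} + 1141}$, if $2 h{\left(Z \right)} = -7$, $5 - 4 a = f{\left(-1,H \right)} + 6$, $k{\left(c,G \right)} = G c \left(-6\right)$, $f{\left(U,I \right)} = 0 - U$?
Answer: $37152 + \frac{\sqrt{4010}}{2} \approx 37184.0$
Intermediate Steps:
$f{\left(U,I \right)} = - U$
$k{\left(c,G \right)} = - 6 G c$
$a = - \frac{1}{2}$ ($a = \frac{5}{4} - \frac{\left(-1\right) \left(-1\right) + 6}{4} = \frac{5}{4} - \frac{1 + 6}{4} = \frac{5}{4} - \frac{7}{4} = - \frac{1}{2} \approx -0.5$)
$h{\left(Z \right)} = - \frac{7}{2}$ ($h{\left(Z \right)} = \frac{1}{2} \left(-7\right) = - \frac{7}{2}$)
$z{\left(V,l \right)} = - \frac{7}{2} - V$
$k{\left(-144,43 \right)} + \sqrt{z{\left(135,145 \right)} + 1141} = \left(-6\right) 43 \left(-144\right) + \sqrt{\left(- \frac{7}{2} - 135\right) + 1141} = 37152 + \sqrt{\left(- \frac{7}{2} - 135\right) + 1141} = 37152 + \sqrt{- \frac{277}{2} + 1141} = 37152 + \sqrt{\frac{2005}{2}} = 37152 + \frac{\sqrt{4010}}{2}$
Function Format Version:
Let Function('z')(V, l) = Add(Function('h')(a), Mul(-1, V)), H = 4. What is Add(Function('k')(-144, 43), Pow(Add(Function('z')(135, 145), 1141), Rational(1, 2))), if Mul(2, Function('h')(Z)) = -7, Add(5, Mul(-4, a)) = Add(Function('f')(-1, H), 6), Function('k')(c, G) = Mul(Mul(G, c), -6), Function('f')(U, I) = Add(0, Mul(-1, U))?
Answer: Add(37152, Mul(Rational(1, 2), Pow(4010, Rational(1, 2)))) ≈ 37184.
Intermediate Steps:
Function('f')(U, I) = Mul(-1, U)
Function('k')(c, G) = Mul(-6, G, c)
a = Rational(-1, 2) (a = Add(Rational(5, 4), Mul(Rational(-1, 4), Add(Mul(-1, -1), 6))) = Add(Rational(5, 4), Mul(Rational(-1, 4), Add(1, 6))) = Add(Rational(5, 4), Mul(Rational(-1, 4), 7)) = Add(Rational(5, 4), Rational(-7, 4)) = Rational(-1, 2) ≈ -0.50000)
Function('h')(Z) = Rational(-7, 2) (Function('h')(Z) = Mul(Rational(1, 2), -7) = Rational(-7, 2))
Function('z')(V, l) = Add(Rational(-7, 2), Mul(-1, V))
Add(Function('k')(-144, 43), Pow(Add(Function('z')(135, 145), 1141), Rational(1, 2))) = Add(Mul(-6, 43, -144), Pow(Add(Add(Rational(-7, 2), Mul(-1, 135)), 1141), Rational(1, 2))) = Add(37152, Pow(Add(Add(Rational(-7, 2), -135), 1141), Rational(1, 2))) = Add(37152, Pow(Add(Rational(-277, 2), 1141), Rational(1, 2))) = Add(37152, Pow(Rational(2005, 2), Rational(1, 2))) = Add(37152, Mul(Rational(1, 2), Pow(4010, Rational(1, 2))))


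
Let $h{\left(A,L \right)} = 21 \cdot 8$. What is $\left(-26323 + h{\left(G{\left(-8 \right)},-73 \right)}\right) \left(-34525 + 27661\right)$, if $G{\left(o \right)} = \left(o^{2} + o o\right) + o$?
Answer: $179527920$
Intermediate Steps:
$G{\left(o \right)} = o + 2 o^{2}$ ($G{\left(o \right)} = \left(o^{2} + o^{2}\right) + o = 2 o^{2} + o = o + 2 o^{2}$)
$h{\left(A,L \right)} = 168$
$\left(-26323 + h{\left(G{\left(-8 \right)},-73 \right)}\right) \left(-34525 + 27661\right) = \left(-26323 + 168\right) \left(-34525 + 27661\right) = \left(-26155\right) \left(-6864\right) = 179527920$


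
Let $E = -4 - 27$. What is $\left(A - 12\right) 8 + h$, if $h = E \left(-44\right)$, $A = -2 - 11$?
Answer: $1164$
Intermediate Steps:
$A = -13$ ($A = -2 - 11 = -13$)
$E = -31$
$h = 1364$ ($h = \left(-31\right) \left(-44\right) = 1364$)
$\left(A - 12\right) 8 + h = \left(-13 - 12\right) 8 + 1364 = \left(-25\right) 8 + 1364 = -200 + 1364 = 1164$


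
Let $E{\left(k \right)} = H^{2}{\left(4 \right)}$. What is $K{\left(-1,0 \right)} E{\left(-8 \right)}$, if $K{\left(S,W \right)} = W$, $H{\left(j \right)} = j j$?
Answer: $0$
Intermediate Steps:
$H{\left(j \right)} = j^{2}$
$E{\left(k \right)} = 256$ ($E{\left(k \right)} = \left(4^{2}\right)^{2} = 16^{2} = 256$)
$K{\left(-1,0 \right)} E{\left(-8 \right)} = 0 \cdot 256 = 0$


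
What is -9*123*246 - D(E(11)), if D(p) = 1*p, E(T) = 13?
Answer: -272335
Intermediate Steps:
D(p) = p
-9*123*246 - D(E(11)) = -9*123*246 - 1*13 = -1107*246 - 13 = -272322 - 13 = -272335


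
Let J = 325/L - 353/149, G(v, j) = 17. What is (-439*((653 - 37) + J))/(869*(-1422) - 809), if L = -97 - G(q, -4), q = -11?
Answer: 4554497251/21003647622 ≈ 0.21684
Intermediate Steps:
L = -114 (L = -97 - 1*17 = -97 - 17 = -114)
J = -88667/16986 (J = 325/(-114) - 353/149 = 325*(-1/114) - 353*1/149 = -325/114 - 353/149 = -88667/16986 ≈ -5.2200)
(-439*((653 - 37) + J))/(869*(-1422) - 809) = (-439*((653 - 37) - 88667/16986))/(869*(-1422) - 809) = (-439*(616 - 88667/16986))/(-1235718 - 809) = -439*10374709/16986/(-1236527) = -4554497251/16986*(-1/1236527) = 4554497251/21003647622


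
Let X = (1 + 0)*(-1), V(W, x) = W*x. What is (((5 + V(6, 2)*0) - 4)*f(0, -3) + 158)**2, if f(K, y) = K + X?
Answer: 24649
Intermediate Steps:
X = -1 (X = 1*(-1) = -1)
f(K, y) = -1 + K (f(K, y) = K - 1 = -1 + K)
(((5 + V(6, 2)*0) - 4)*f(0, -3) + 158)**2 = (((5 + (6*2)*0) - 4)*(-1 + 0) + 158)**2 = (((5 + 12*0) - 4)*(-1) + 158)**2 = (((5 + 0) - 4)*(-1) + 158)**2 = ((5 - 4)*(-1) + 158)**2 = (1*(-1) + 158)**2 = (-1 + 158)**2 = 157**2 = 24649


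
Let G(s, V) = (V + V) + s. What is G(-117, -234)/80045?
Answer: -117/16009 ≈ -0.0073084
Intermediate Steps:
G(s, V) = s + 2*V (G(s, V) = 2*V + s = s + 2*V)
G(-117, -234)/80045 = (-117 + 2*(-234))/80045 = (-117 - 468)*(1/80045) = -585*1/80045 = -117/16009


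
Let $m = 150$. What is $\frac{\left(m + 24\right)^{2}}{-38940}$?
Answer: $- \frac{2523}{3245} \approx -0.7775$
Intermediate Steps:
$\frac{\left(m + 24\right)^{2}}{-38940} = \frac{\left(150 + 24\right)^{2}}{-38940} = 174^{2} \left(- \frac{1}{38940}\right) = 30276 \left(- \frac{1}{38940}\right) = - \frac{2523}{3245}$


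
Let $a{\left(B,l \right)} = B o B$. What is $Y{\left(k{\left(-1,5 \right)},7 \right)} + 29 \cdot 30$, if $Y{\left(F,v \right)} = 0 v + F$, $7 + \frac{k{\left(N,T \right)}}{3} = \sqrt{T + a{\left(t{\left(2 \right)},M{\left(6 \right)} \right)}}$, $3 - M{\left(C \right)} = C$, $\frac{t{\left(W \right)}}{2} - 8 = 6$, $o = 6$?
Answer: $849 + 3 \sqrt{4709} \approx 1054.9$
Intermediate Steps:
$t{\left(W \right)} = 28$ ($t{\left(W \right)} = 16 + 2 \cdot 6 = 16 + 12 = 28$)
$M{\left(C \right)} = 3 - C$
$a{\left(B,l \right)} = 6 B^{2}$ ($a{\left(B,l \right)} = B 6 B = 6 B B = 6 B^{2}$)
$k{\left(N,T \right)} = -21 + 3 \sqrt{4704 + T}$ ($k{\left(N,T \right)} = -21 + 3 \sqrt{T + 6 \cdot 28^{2}} = -21 + 3 \sqrt{T + 6 \cdot 784} = -21 + 3 \sqrt{T + 4704} = -21 + 3 \sqrt{4704 + T}$)
$Y{\left(F,v \right)} = F$ ($Y{\left(F,v \right)} = 0 + F = F$)
$Y{\left(k{\left(-1,5 \right)},7 \right)} + 29 \cdot 30 = \left(-21 + 3 \sqrt{4704 + 5}\right) + 29 \cdot 30 = \left(-21 + 3 \sqrt{4709}\right) + 870 = 849 + 3 \sqrt{4709}$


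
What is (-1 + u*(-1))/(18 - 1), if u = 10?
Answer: -11/17 ≈ -0.64706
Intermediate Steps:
(-1 + u*(-1))/(18 - 1) = (-1 + 10*(-1))/(18 - 1) = (-1 - 10)/17 = -11*1/17 = -11/17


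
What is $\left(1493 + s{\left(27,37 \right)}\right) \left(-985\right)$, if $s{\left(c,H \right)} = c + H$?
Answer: $-1533645$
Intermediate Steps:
$s{\left(c,H \right)} = H + c$
$\left(1493 + s{\left(27,37 \right)}\right) \left(-985\right) = \left(1493 + \left(37 + 27\right)\right) \left(-985\right) = \left(1493 + 64\right) \left(-985\right) = 1557 \left(-985\right) = -1533645$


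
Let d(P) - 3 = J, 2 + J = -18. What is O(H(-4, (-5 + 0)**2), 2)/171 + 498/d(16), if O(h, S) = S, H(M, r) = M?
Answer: -85124/2907 ≈ -29.282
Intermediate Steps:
J = -20 (J = -2 - 18 = -20)
d(P) = -17 (d(P) = 3 - 20 = -17)
O(H(-4, (-5 + 0)**2), 2)/171 + 498/d(16) = 2/171 + 498/(-17) = 2*(1/171) + 498*(-1/17) = 2/171 - 498/17 = -85124/2907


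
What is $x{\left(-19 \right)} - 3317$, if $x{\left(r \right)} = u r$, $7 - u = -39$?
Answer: $-4191$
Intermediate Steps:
$u = 46$ ($u = 7 - -39 = 7 + 39 = 46$)
$x{\left(r \right)} = 46 r$
$x{\left(-19 \right)} - 3317 = 46 \left(-19\right) - 3317 = -874 - 3317 = -4191$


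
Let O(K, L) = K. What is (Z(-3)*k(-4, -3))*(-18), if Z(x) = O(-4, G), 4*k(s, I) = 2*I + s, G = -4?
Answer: -180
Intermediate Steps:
k(s, I) = I/2 + s/4 (k(s, I) = (2*I + s)/4 = (s + 2*I)/4 = I/2 + s/4)
Z(x) = -4
(Z(-3)*k(-4, -3))*(-18) = -4*((½)*(-3) + (¼)*(-4))*(-18) = -4*(-3/2 - 1)*(-18) = -4*(-5/2)*(-18) = 10*(-18) = -180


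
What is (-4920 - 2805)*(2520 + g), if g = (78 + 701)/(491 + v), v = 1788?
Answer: -44371310775/2279 ≈ -1.9470e+7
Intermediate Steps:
g = 779/2279 (g = (78 + 701)/(491 + 1788) = 779/2279 ≈ 0.34182)
(-4920 - 2805)*(2520 + g) = (-4920 - 2805)*(2520 + 779/2279) = -7725*5743859/2279 = -44371310775/2279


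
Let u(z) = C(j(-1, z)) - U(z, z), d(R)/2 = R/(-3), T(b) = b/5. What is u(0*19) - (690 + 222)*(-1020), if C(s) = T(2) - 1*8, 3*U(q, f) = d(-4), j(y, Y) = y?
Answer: 41860418/45 ≈ 9.3023e+5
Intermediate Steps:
T(b) = b/5 (T(b) = b*(⅕) = b/5)
d(R) = -2*R/3 (d(R) = 2*(R/(-3)) = 2*(R*(-⅓)) = 2*(-R/3) = -2*R/3)
U(q, f) = 8/9 (U(q, f) = (-⅔*(-4))/3 = (⅓)*(8/3) = 8/9)
C(s) = -38/5 (C(s) = (⅕)*2 - 1*8 = ⅖ - 8 = -38/5)
u(z) = -382/45 (u(z) = -38/5 - 1*8/9 = -38/5 - 8/9 = -382/45)
u(0*19) - (690 + 222)*(-1020) = -382/45 - (690 + 222)*(-1020) = -382/45 - 912*(-1020) = -382/45 - 1*(-930240) = -382/45 + 930240 = 41860418/45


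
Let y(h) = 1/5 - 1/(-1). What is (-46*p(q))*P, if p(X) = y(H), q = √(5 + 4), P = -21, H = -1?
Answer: 5796/5 ≈ 1159.2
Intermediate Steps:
q = 3 (q = √9 = 3)
y(h) = 6/5 (y(h) = 1*(⅕) - 1*(-1) = ⅕ + 1 = 6/5)
p(X) = 6/5
(-46*p(q))*P = -46*6/5*(-21) = -276/5*(-21) = 5796/5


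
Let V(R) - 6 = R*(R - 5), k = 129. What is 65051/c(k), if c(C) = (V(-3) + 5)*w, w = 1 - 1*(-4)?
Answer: 9293/25 ≈ 371.72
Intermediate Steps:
V(R) = 6 + R*(-5 + R) (V(R) = 6 + R*(R - 5) = 6 + R*(-5 + R))
w = 5 (w = 1 + 4 = 5)
c(C) = 175 (c(C) = ((6 + (-3)² - 5*(-3)) + 5)*5 = ((6 + 9 + 15) + 5)*5 = (30 + 5)*5 = 35*5 = 175)
65051/c(k) = 65051/175 = 65051*(1/175) = 9293/25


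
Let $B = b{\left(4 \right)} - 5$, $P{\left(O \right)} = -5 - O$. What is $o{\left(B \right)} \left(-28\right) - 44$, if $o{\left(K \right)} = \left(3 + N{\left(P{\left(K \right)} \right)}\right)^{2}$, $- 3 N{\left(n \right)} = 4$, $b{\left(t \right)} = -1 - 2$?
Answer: $- \frac{1096}{9} \approx -121.78$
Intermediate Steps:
$b{\left(t \right)} = -3$ ($b{\left(t \right)} = -1 - 2 = -3$)
$N{\left(n \right)} = - \frac{4}{3}$ ($N{\left(n \right)} = \left(- \frac{1}{3}\right) 4 = - \frac{4}{3}$)
$B = -8$ ($B = -3 - 5 = -8$)
$o{\left(K \right)} = \frac{25}{9}$ ($o{\left(K \right)} = \left(3 - \frac{4}{3}\right)^{2} = \left(\frac{5}{3}\right)^{2} = \frac{25}{9}$)
$o{\left(B \right)} \left(-28\right) - 44 = \frac{25}{9} \left(-28\right) - 44 = - \frac{700}{9} - 44 = - \frac{1096}{9}$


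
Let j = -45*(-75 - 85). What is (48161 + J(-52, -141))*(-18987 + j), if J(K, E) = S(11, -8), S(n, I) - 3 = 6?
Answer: -567779790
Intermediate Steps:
S(n, I) = 9 (S(n, I) = 3 + 6 = 9)
J(K, E) = 9
j = 7200 (j = -45*(-160) = 7200)
(48161 + J(-52, -141))*(-18987 + j) = (48161 + 9)*(-18987 + 7200) = 48170*(-11787) = -567779790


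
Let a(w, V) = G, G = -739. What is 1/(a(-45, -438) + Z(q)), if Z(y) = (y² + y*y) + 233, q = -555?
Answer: 1/615544 ≈ 1.6246e-6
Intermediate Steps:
a(w, V) = -739
Z(y) = 233 + 2*y² (Z(y) = (y² + y²) + 233 = 2*y² + 233 = 233 + 2*y²)
1/(a(-45, -438) + Z(q)) = 1/(-739 + (233 + 2*(-555)²)) = 1/(-739 + (233 + 2*308025)) = 1/(-739 + (233 + 616050)) = 1/(-739 + 616283) = 1/615544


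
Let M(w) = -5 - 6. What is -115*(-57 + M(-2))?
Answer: 7820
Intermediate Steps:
M(w) = -11
-115*(-57 + M(-2)) = -115*(-57 - 11) = -115*(-68) = 7820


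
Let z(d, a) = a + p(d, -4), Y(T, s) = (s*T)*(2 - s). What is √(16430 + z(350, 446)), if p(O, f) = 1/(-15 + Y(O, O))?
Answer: √30669061587077567085/42630015 ≈ 129.91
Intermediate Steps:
Y(T, s) = T*s*(2 - s) (Y(T, s) = (T*s)*(2 - s) = T*s*(2 - s))
p(O, f) = 1/(-15 + O²*(2 - O)) (p(O, f) = 1/(-15 + O*O*(2 - O)) = 1/(-15 + O²*(2 - O)))
z(d, a) = a - 1/(15 + d²*(-2 + d))
√(16430 + z(350, 446)) = √(16430 + (446 - 1/(15 + 350²*(-2 + 350)))) = √(16430 + (446 - 1/(15 + 122500*348))) = √(16430 + (446 - 1/(15 + 42630000))) = √(16430 + (446 - 1/42630015)) = √(16430 + 19012986689/42630015) = √(719424133139/42630015) = √30669061587077567085/42630015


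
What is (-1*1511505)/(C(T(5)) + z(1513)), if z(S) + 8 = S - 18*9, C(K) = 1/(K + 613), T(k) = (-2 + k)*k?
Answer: -63281676/56227 ≈ -1125.5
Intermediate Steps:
T(k) = k*(-2 + k)
C(K) = 1/(613 + K)
z(S) = -170 + S (z(S) = -8 + (S - 18*9) = -8 + (S - 162) = -8 + (-162 + S) = -170 + S)
(-1*1511505)/(C(T(5)) + z(1513)) = (-1*1511505)/(1/(613 + 5*(-2 + 5)) + (-170 + 1513)) = -1511505/(1/(613 + 5*3) + 1343) = -1511505/(1/(613 + 15) + 1343) = -1511505/(1/628 + 1343) = -1511505/843405/628 = -1511505*628/843405 = -63281676/56227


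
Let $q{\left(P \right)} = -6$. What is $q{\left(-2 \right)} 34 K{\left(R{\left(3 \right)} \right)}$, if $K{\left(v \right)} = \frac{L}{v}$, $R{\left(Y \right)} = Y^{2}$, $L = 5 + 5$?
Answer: $- \frac{680}{3} \approx -226.67$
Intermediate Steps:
$L = 10$
$K{\left(v \right)} = \frac{10}{v}$
$q{\left(-2 \right)} 34 K{\left(R{\left(3 \right)} \right)} = \left(-6\right) 34 \frac{10}{3^{2}} = - 204 \cdot \frac{10}{9} = - 204 \cdot 10 \cdot \frac{1}{9} = \left(-204\right) \frac{10}{9} = - \frac{680}{3}$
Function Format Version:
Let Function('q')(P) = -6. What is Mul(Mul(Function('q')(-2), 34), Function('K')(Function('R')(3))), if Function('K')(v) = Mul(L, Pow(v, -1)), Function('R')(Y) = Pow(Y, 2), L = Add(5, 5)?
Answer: Rational(-680, 3) ≈ -226.67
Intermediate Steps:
L = 10
Function('K')(v) = Mul(10, Pow(v, -1))
Mul(Mul(Function('q')(-2), 34), Function('K')(Function('R')(3))) = Mul(Mul(-6, 34), Mul(10, Pow(Pow(3, 2), -1))) = Mul(-204, Mul(10, Pow(9, -1))) = Mul(-204, Mul(10, Rational(1, 9))) = Mul(-204, Rational(10, 9)) = Rational(-680, 3)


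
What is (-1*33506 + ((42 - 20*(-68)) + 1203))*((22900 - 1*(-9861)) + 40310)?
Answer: -2257966971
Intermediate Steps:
(-1*33506 + ((42 - 20*(-68)) + 1203))*((22900 - 1*(-9861)) + 40310) = (-33506 + ((42 + 1360) + 1203))*((22900 + 9861) + 40310) = (-33506 + (1402 + 1203))*(32761 + 40310) = (-33506 + 2605)*73071 = -30901*73071 = -2257966971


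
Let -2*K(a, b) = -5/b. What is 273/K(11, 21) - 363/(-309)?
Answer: 1181603/515 ≈ 2294.4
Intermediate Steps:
K(a, b) = 5/(2*b) (K(a, b) = -(-5)/(2*b) = 5/(2*b))
273/K(11, 21) - 363/(-309) = 273/(((5/2)/21)) - 363/(-309) = 273/(((5/2)*(1/21))) - 363*(-1/309) = 273/(5/42) + 121/103 = 273*(42/5) + 121/103 = 11466/5 + 121/103 = 1181603/515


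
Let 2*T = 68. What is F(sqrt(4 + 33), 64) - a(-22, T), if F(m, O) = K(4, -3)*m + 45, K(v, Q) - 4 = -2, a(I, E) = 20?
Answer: 25 + 2*sqrt(37) ≈ 37.166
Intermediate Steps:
T = 34 (T = (1/2)*68 = 34)
K(v, Q) = 2 (K(v, Q) = 4 - 2 = 2)
F(m, O) = 45 + 2*m (F(m, O) = 2*m + 45 = 45 + 2*m)
F(sqrt(4 + 33), 64) - a(-22, T) = (45 + 2*sqrt(4 + 33)) - 1*20 = (45 + 2*sqrt(37)) - 20 = 25 + 2*sqrt(37)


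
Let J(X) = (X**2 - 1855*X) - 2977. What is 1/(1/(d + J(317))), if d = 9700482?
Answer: 9209959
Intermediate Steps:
J(X) = -2977 + X**2 - 1855*X
1/(1/(d + J(317))) = 1/(1/(9700482 + (-2977 + 317**2 - 1855*317))) = 1/(1/(9700482 + (-2977 + 100489 - 588035))) = 1/(1/(9700482 - 490523)) = 1/(1/9209959) = 9209959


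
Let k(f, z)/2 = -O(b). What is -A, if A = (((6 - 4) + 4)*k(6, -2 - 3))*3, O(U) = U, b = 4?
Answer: 144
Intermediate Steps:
k(f, z) = -8 (k(f, z) = 2*(-1*4) = 2*(-4) = -8)
A = -144 (A = (((6 - 4) + 4)*(-8))*3 = ((2 + 4)*(-8))*3 = (6*(-8))*3 = -48*3 = -144)
-A = -1*(-144) = 144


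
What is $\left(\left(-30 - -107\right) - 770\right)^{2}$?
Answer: $480249$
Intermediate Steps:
$\left(\left(-30 - -107\right) - 770\right)^{2} = \left(\left(-30 + 107\right) - 770\right)^{2} = \left(77 - 770\right)^{2} = \left(-693\right)^{2} = 480249$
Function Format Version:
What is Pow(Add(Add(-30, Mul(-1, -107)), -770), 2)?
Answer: 480249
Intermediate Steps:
Pow(Add(Add(-30, Mul(-1, -107)), -770), 2) = Pow(Add(Add(-30, 107), -770), 2) = Pow(Add(77, -770), 2) = Pow(-693, 2) = 480249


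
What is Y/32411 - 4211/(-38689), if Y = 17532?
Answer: 814778269/1253949179 ≈ 0.64977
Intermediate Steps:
Y/32411 - 4211/(-38689) = 17532/32411 - 4211/(-38689) = 17532*(1/32411) - 4211*(-1/38689) = 17532/32411 + 4211/38689 = 814778269/1253949179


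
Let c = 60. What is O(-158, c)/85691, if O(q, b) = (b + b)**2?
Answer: 14400/85691 ≈ 0.16805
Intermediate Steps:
O(q, b) = 4*b**2 (O(q, b) = (2*b)**2 = 4*b**2)
O(-158, c)/85691 = (4*60**2)/85691 = (4*3600)*(1/85691) = 14400*(1/85691) = 14400/85691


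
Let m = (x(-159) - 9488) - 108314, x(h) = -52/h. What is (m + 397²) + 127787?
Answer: 26647498/159 ≈ 1.6759e+5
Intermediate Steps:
m = -18730466/159 (m = (-52/(-159) - 9488) - 108314 = (-52*(-1/159) - 9488) - 108314 = (52/159 - 9488) - 108314 = -1508540/159 - 108314 = -18730466/159 ≈ -1.1780e+5)
(m + 397²) + 127787 = (-18730466/159 + 397²) + 127787 = (-18730466/159 + 157609) + 127787 = 6329365/159 + 127787 = 26647498/159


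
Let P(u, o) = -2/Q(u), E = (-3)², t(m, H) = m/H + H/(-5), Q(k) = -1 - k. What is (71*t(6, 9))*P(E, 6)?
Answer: -1207/75 ≈ -16.093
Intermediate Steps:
t(m, H) = -H/5 + m/H (t(m, H) = m/H + H*(-⅕) = m/H - H/5 = -H/5 + m/H)
E = 9
P(u, o) = -2/(-1 - u)
(71*t(6, 9))*P(E, 6) = (71*(-⅕*9 + 6/9))*(2/(1 + 9)) = (71*(-9/5 + 6*(⅑)))*(2/10) = (71*(-9/5 + ⅔))*(2*(⅒)) = (71*(-17/15))*(⅕) = -1207/15*⅕ = -1207/75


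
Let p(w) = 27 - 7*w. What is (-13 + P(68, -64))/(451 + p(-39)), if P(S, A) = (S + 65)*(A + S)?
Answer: 519/751 ≈ 0.69108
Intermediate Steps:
P(S, A) = (65 + S)*(A + S)
p(w) = 27 - 7*w
(-13 + P(68, -64))/(451 + p(-39)) = (-13 + (68**2 + 65*(-64) + 65*68 - 64*68))/(451 + (27 - 7*(-39))) = (-13 + (4624 - 4160 + 4420 - 4352))/(451 + (27 + 273)) = (-13 + 532)/(451 + 300) = 519/751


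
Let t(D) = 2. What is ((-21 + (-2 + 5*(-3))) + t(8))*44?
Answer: -1584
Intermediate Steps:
((-21 + (-2 + 5*(-3))) + t(8))*44 = ((-21 + (-2 + 5*(-3))) + 2)*44 = ((-21 + (-2 - 15)) + 2)*44 = ((-21 - 17) + 2)*44 = (-38 + 2)*44 = -36*44 = -1584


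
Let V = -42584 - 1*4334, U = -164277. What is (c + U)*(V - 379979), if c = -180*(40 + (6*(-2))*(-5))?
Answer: 77813504469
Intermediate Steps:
V = -46918 (V = -42584 - 4334 = -46918)
c = -18000 (c = -180*(40 - 12*(-5)) = -180*(40 + 60) = -180*100 = -18000)
(c + U)*(V - 379979) = (-18000 - 164277)*(-46918 - 379979) = -182277*(-426897) = 77813504469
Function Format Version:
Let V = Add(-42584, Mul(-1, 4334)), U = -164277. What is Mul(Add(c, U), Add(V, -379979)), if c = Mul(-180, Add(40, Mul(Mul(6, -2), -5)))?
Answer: 77813504469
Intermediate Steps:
V = -46918 (V = Add(-42584, -4334) = -46918)
c = -18000 (c = Mul(-180, Add(40, Mul(-12, -5))) = Mul(-180, Add(40, 60)) = Mul(-180, 100) = -18000)
Mul(Add(c, U), Add(V, -379979)) = Mul(Add(-18000, -164277), Add(-46918, -379979)) = Mul(-182277, -426897) = 77813504469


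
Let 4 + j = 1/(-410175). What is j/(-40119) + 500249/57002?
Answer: 8232096432633827/938014128646650 ≈ 8.7761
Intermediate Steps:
j = -1640701/410175 (j = -4 + 1/(-410175) = -4 - 1/410175 = -1640701/410175 ≈ -4.0000)
j/(-40119) + 500249/57002 = -1640701/410175/(-40119) + 500249/57002 = -1640701/410175*(-1/40119) + 500249*(1/57002) = 1640701/16455810825 + 500249/57002 = 8232096432633827/938014128646650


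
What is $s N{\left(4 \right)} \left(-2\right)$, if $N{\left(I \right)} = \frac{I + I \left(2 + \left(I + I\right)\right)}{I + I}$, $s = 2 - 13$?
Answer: $121$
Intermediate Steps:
$s = -11$ ($s = 2 - 13 = -11$)
$N{\left(I \right)} = \frac{I + I \left(2 + 2 I\right)}{2 I}$
$s N{\left(4 \right)} \left(-2\right) = - 11 \left(\frac{3}{2} + 4\right) \left(-2\right) = \left(-11\right) \frac{11}{2} \left(-2\right) = \left(- \frac{121}{2}\right) \left(-2\right) = 121$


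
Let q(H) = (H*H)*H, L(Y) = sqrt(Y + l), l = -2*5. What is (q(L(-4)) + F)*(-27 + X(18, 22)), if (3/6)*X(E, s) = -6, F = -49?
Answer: 1911 + 546*I*sqrt(14) ≈ 1911.0 + 2042.9*I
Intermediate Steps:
l = -10
X(E, s) = -12 (X(E, s) = 2*(-6) = -12)
L(Y) = sqrt(-10 + Y) (L(Y) = sqrt(Y - 10) = sqrt(-10 + Y))
q(H) = H**3 (q(H) = H**2*H = H**3)
(q(L(-4)) + F)*(-27 + X(18, 22)) = ((sqrt(-10 - 4))**3 - 49)*(-27 - 12) = ((sqrt(-14))**3 - 49)*(-39) = ((I*sqrt(14))**3 - 49)*(-39) = (-14*I*sqrt(14) - 49)*(-39) = (-49 - 14*I*sqrt(14))*(-39) = 1911 + 546*I*sqrt(14)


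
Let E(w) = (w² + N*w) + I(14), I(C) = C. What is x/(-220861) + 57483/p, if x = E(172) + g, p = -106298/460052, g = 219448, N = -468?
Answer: -2920362206328388/11738541289 ≈ -2.4878e+5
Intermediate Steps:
p = -53149/230026 (p = -106298*1/460052 = -53149/230026 ≈ -0.23106)
E(w) = 14 + w² - 468*w (E(w) = (w² - 468*w) + 14 = 14 + w² - 468*w)
x = 168550 (x = (14 + 172² - 468*172) + 219448 = (14 + 29584 - 80496) + 219448 = -50898 + 219448 = 168550)
x/(-220861) + 57483/p = 168550/(-220861) + 57483/(-53149/230026) = 168550*(-1/220861) + 57483*(-230026/53149) = -168550/220861 - 13222584558/53149 = -2920362206328388/11738541289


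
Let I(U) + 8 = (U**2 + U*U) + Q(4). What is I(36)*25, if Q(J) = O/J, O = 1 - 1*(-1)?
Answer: 129225/2 ≈ 64613.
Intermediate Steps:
O = 2 (O = 1 + 1 = 2)
Q(J) = 2/J
I(U) = -15/2 + 2*U**2 (I(U) = -8 + ((U**2 + U*U) + 2/4) = -8 + ((U**2 + U**2) + 2*(1/4)) = -8 + (2*U**2 + 1/2) = -8 + (1/2 + 2*U**2) = -15/2 + 2*U**2)
I(36)*25 = (-15/2 + 2*36**2)*25 = (-15/2 + 2*1296)*25 = (-15/2 + 2592)*25 = (5169/2)*25 = 129225/2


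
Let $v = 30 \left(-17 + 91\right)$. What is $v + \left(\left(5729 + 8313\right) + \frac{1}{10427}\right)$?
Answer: $\frac{169563875}{10427} \approx 16262.0$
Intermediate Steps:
$v = 2220$ ($v = 30 \cdot 74 = 2220$)
$v + \left(\left(5729 + 8313\right) + \frac{1}{10427}\right) = 2220 + \left(\left(5729 + 8313\right) + \frac{1}{10427}\right) = 2220 + \left(14042 + \frac{1}{10427}\right) = 2220 + \frac{146415935}{10427} = \frac{169563875}{10427}$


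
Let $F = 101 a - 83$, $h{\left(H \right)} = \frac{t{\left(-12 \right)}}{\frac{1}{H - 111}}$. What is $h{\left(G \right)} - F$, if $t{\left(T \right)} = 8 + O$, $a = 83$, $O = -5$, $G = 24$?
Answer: $-8561$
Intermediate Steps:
$t{\left(T \right)} = 3$ ($t{\left(T \right)} = 8 - 5 = 3$)
$h{\left(H \right)} = -333 + 3 H$ ($h{\left(H \right)} = \frac{3}{\frac{1}{H - 111}} = \frac{3}{\frac{1}{-111 + H}} = 3 \left(-111 + H\right) = -333 + 3 H$)
$F = 8300$ ($F = 101 \cdot 83 - 83 = 8383 - 83 = 8300$)
$h{\left(G \right)} - F = \left(-333 + 3 \cdot 24\right) - 8300 = \left(-333 + 72\right) - 8300 = -261 - 8300 = -8561$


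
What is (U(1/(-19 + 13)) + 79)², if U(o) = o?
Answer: 223729/36 ≈ 6214.7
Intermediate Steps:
(U(1/(-19 + 13)) + 79)² = (1/(-19 + 13) + 79)² = (1/(-6) + 79)² = (-⅙ + 79)² = (473/6)² = 223729/36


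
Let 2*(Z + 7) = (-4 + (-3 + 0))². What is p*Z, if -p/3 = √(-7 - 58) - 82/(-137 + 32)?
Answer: -41 - 105*I*√65/2 ≈ -41.0 - 423.27*I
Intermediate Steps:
p = -82/35 - 3*I*√65 (p = -3*(√(-7 - 58) - 82/(-137 + 32)) = -3*(√(-65) - 82/(-105)) = -3*(I*√65 - 1/105*(-82)) = -3*(I*√65 + 82/105) = -3*(82/105 + I*√65) = -82/35 - 3*I*√65 ≈ -2.3429 - 24.187*I)
Z = 35/2 (Z = -7 + (-4 + (-3 + 0))²/2 = -7 + (-4 - 3)²/2 = -7 + (½)*(-7)² = -7 + (½)*49 = -7 + 49/2 = 35/2 ≈ 17.500)
p*Z = (-82/35 - 3*I*√65)*(35/2) = -41 - 105*I*√65/2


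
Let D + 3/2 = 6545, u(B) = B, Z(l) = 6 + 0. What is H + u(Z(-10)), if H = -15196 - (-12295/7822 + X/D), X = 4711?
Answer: -1554860141879/102366514 ≈ -15189.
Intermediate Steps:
Z(l) = 6
D = 13087/2 (D = -3/2 + 6545 = 13087/2 ≈ 6543.5)
H = -1555474340963/102366514 (H = -15196 - (-12295/7822 + 4711/(13087/2)) = -15196 - (-12295*1/7822 + 4711*(2/13087)) = -15196 - (-12295/7822 + 9422/13087) = -15196 - 1*(-87205781/102366514) = -15196 + 87205781/102366514 = -1555474340963/102366514 ≈ -15195.)
H + u(Z(-10)) = -1555474340963/102366514 + 6 = -1554860141879/102366514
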